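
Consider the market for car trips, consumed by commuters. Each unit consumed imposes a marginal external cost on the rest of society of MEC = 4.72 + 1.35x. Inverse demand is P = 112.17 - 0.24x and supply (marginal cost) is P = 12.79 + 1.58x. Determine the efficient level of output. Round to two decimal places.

x* = 29.86

Social marginal benefit = demand − MEC = 107.45 - 1.59x.
Set SMB = MC: 107.45 - 1.59x = 12.79 + 1.58x → x* = 29.8612.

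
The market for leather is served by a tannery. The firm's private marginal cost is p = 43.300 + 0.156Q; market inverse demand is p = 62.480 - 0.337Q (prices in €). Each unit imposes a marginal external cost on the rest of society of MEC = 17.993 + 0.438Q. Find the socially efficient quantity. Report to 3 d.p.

Q* = 1.275

Social marginal cost = private MC + MEC = 61.293 + 0.594Q.
Set SMC = demand: 61.293 + 0.594Q = 62.480 - 0.337Q → Q* = 1.2750.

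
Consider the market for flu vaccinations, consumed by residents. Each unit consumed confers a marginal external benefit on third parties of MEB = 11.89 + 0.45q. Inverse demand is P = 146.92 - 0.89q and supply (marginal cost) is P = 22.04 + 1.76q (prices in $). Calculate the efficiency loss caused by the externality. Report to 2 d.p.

Market equilibrium (private): 22.04 + 1.76q = 146.92 - 0.89q → q_m = 47.1245.
Social marginal benefit = demand + MEB = 158.81 - 0.44q.
Set SMB = MC: 158.81 - 0.44q = 22.04 + 1.76q → q* = 62.1682.
The loss is the area between SMB and MC from q* to q_m; with linear curves that's a triangle of height MEB(q_m).
DWL = ½ × 15.0437 × 33.0960 = 248.9431.

DWL = $248.94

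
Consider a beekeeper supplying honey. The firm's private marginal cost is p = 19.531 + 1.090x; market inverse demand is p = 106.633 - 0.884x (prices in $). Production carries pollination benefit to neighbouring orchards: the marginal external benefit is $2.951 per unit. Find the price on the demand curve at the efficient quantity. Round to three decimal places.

P = $66.305

Social marginal cost = private MC − MEB = 16.580 + 1.090x.
Set SMC = demand: 16.580 + 1.090x = 106.633 - 0.884x → x* = 45.6196.
Consumer price on the demand curve at x*: 106.633 − 0.884×45.6196 = 66.3053.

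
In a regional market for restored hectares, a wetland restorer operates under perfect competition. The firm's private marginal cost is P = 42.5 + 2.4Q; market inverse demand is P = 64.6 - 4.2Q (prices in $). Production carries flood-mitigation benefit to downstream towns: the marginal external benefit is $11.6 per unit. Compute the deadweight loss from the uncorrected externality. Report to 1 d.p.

DWL = $10.2

Market equilibrium (private): 42.5 + 2.4Q = 64.6 - 4.2Q → Q_m = 3.3485.
Social marginal cost = private MC − MEB = 30.9 + 2.4Q.
Set SMC = demand: 30.9 + 2.4Q = 64.6 - 4.2Q → Q* = 5.1061.
Height of the DWL triangle at Q_m is demand(Q_m) − SMC(Q_m) = MEB(Q_m) = 11.6000.
DWL = ½ × 1.7576 × 11.6000 = 10.1941.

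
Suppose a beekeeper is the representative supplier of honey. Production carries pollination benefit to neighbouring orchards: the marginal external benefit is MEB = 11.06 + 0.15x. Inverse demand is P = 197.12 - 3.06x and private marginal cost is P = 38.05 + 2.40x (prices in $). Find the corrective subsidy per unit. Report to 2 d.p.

subsidy = $15.87 per unit

Social marginal cost = private MC − MEB = 26.99 + 2.25x.
Set SMC = demand: 26.99 + 2.25x = 197.12 - 3.06x → x* = 32.0395.
The Pigouvian subsidy equals MEB at x*: 11.06 + 0.15×32.0395 = 15.8659.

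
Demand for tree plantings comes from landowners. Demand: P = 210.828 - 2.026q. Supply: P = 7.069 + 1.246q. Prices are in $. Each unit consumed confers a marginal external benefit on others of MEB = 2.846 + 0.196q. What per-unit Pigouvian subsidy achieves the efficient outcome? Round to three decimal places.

subsidy = $16.011 per unit

Social marginal benefit = demand + MEB = 213.674 - 1.830q.
Set SMB = MC: 213.674 - 1.830q = 7.069 + 1.246q → q* = 67.1668.
The Pigouvian subsidy equals MEB at q*: 2.846 + 0.196×67.1668 = 16.0107.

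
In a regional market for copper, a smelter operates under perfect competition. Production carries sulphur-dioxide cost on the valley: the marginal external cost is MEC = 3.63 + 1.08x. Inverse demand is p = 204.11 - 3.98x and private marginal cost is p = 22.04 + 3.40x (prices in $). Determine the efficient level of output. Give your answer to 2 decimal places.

Social marginal cost = private MC + MEC = 25.67 + 4.48x.
Set SMC = demand: 25.67 + 4.48x = 204.11 - 3.98x → x* = 21.0922.

x* = 21.09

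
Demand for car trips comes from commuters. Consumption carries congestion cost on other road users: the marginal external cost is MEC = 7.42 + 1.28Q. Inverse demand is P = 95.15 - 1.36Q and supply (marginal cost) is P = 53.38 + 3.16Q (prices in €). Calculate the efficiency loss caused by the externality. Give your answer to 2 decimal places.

Market equilibrium (private): 53.38 + 3.16Q = 95.15 - 1.36Q → Q_m = 9.2412.
Social marginal benefit = demand − MEC = 87.73 - 2.64Q.
Set SMB = MC: 87.73 - 2.64Q = 53.38 + 3.16Q → Q* = 5.9224.
Height of the DWL triangle at Q_m is MC(Q_m) − SMB(Q_m) = MEC(Q_m) = 19.2487.
DWL = ½ × 3.3188 × 19.2487 = 31.9413.

DWL = €31.94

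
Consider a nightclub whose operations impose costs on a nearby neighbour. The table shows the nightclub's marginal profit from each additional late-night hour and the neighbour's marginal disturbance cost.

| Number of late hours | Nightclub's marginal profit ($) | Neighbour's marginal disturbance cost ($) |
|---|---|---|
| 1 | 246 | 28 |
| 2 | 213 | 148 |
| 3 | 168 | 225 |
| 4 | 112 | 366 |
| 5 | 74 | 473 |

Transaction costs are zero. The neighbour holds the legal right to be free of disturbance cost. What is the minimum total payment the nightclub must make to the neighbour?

Efficient level: marginal profit ≥ marginal disturbance cost through level 2, so k* = 2.
With the neighbour holding the right, the nightclub must at least compensate total damage at k*: 28 + 148 = 176.

$176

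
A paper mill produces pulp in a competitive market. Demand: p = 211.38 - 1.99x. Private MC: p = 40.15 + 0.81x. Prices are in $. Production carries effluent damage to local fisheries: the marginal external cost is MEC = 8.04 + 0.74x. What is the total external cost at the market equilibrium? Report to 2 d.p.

$1875.39

Market equilibrium (private): 40.15 + 0.81x = 211.38 - 1.99x → x_m = 61.1536.
Total external cost = ∫₀^{x_m} (8.04 + 0.74x) dx = 8.04×61.1536 + ½×0.74×61.1536² = 1875.3872.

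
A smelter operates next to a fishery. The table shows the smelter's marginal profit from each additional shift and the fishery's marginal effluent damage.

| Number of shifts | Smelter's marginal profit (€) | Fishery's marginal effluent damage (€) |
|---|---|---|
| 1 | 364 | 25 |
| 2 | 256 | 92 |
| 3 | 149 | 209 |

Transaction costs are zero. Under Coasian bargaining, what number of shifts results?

Bargaining reaches the level where marginal profit last exceeds marginal effluent damage.
That holds through level 2 (256 ≥ 92) but not at 3 (149 < 209).

2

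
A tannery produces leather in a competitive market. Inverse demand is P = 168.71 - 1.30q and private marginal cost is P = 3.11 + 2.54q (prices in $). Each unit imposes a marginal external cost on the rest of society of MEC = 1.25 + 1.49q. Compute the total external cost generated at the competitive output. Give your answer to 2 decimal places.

$1439.43

Market equilibrium (private): 3.11 + 2.54q = 168.71 - 1.30q → q_m = 43.1250.
Total external cost = ∫₀^{q_m} (1.25 + 1.49q) dq = 1.25×43.1250 + ½×1.49×43.1250² = 1439.4316.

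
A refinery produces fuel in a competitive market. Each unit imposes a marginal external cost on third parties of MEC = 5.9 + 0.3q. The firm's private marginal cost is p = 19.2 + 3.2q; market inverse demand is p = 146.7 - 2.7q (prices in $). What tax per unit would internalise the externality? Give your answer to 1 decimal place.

Social marginal cost = private MC + MEC = 25.1 + 3.5q.
Set SMC = demand: 25.1 + 3.5q = 146.7 - 2.7q → q* = 19.6129.
The Pigouvian tax equals MEC at q*: 5.9 + 0.3×19.6129 = 11.7839.

tax = $11.8 per unit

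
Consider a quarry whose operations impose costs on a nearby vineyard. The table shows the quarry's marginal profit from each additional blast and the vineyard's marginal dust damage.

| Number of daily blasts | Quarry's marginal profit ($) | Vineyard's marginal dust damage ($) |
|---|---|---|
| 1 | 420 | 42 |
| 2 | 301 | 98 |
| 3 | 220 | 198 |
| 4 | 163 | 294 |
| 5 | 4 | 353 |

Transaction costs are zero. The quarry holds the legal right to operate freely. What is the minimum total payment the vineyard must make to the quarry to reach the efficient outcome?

Left alone the quarry would choose level 5 (marginal profit stays positive).
Efficient level: k* = 3 (marginal profit ≥ marginal dust damage through 3).
The vineyard must at least cover the quarry's forgone profit from cutting 5→3: 163 + 4 = 167.

$167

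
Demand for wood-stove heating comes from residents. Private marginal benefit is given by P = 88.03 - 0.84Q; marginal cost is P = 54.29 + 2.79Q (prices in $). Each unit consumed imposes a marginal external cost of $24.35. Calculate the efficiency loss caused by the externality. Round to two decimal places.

Market equilibrium (private): 54.29 + 2.79Q = 88.03 - 0.84Q → Q_m = 9.2948.
Social marginal benefit = demand − MEC = 63.68 - 0.84Q.
Set SMB = MC: 63.68 - 0.84Q = 54.29 + 2.79Q → Q* = 2.5868.
The welfare-loss triangle has base |Q_m − Q*| and height MEC(Q_m) (the vertical gap between SMB and MC is zero at Q* and MEC at Q_m).
DWL = ½ × 6.7080 × 24.3500 = 81.6699.

DWL = $81.67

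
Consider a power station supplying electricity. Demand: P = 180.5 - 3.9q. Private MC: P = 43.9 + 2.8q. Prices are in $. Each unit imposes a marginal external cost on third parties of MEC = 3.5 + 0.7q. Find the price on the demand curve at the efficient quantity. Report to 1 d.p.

Social marginal cost = private MC + MEC = 47.4 + 3.5q.
Set SMC = demand: 47.4 + 3.5q = 180.5 - 3.9q → q* = 17.9865.
Consumer price on the demand curve at q*: 180.5 − 3.9×17.9865 = 110.3527.

P = $110.4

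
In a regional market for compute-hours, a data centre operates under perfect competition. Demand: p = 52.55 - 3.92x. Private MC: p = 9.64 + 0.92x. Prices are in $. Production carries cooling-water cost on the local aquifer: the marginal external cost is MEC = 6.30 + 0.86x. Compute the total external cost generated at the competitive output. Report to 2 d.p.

$89.65

Market equilibrium (private): 9.64 + 0.92x = 52.55 - 3.92x → x_m = 8.8657.
Total external cost = ∫₀^{x_m} (6.30 + 0.86x) dx = 6.30×8.8657 + ½×0.86×8.8657² = 89.6522.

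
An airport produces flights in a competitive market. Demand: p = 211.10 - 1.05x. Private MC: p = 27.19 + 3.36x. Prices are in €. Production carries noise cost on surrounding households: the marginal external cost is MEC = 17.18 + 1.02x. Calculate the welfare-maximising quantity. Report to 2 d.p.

Social marginal cost = private MC + MEC = 44.37 + 4.38x.
Set SMC = demand: 44.37 + 4.38x = 211.10 - 1.05x → x* = 30.7053.

x* = 30.71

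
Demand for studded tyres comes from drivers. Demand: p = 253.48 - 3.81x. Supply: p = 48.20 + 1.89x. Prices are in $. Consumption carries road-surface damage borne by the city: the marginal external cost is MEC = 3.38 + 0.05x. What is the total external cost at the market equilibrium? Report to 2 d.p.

Market equilibrium (private): 48.20 + 1.89x = 253.48 - 3.81x → x_m = 36.0140.
Total external cost = ∫₀^{x_m} (3.38 + 0.05x) dx = 3.38×36.0140 + ½×0.05×36.0140² = 154.1525.

$154.15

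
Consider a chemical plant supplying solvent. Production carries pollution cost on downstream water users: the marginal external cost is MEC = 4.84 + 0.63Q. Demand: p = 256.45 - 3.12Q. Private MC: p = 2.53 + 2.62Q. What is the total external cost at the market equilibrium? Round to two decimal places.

830.53

Market equilibrium (private): 2.53 + 2.62Q = 256.45 - 3.12Q → Q_m = 44.2369.
Total external cost = ∫₀^{Q_m} (4.84 + 0.63Q) dQ = 4.84×44.2369 + ½×0.63×44.2369² = 830.5311.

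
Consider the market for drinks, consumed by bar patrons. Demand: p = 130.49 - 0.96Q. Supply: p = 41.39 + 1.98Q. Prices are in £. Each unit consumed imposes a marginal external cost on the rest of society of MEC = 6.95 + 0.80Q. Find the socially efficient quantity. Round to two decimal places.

Social marginal benefit = demand − MEC = 123.54 - 1.76Q.
Set SMB = MC: 123.54 - 1.76Q = 41.39 + 1.98Q → Q* = 21.9652.

Q* = 21.97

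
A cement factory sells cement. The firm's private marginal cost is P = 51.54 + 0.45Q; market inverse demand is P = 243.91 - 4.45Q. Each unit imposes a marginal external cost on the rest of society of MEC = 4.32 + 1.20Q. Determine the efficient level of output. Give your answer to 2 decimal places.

Q* = 30.83

Social marginal cost = private MC + MEC = 55.86 + 1.65Q.
Set SMC = demand: 55.86 + 1.65Q = 243.91 - 4.45Q → Q* = 30.8279.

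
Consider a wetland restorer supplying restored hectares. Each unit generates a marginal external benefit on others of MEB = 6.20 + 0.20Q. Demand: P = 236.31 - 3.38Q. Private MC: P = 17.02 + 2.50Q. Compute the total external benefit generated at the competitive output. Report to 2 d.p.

370.31

Market equilibrium (private): 17.02 + 2.50Q = 236.31 - 3.38Q → Q_m = 37.2942.
Total external benefit = ∫₀^{Q_m} (6.20 + 0.20Q) dQ = 6.20×37.2942 + ½×0.20×37.2942² = 370.3098.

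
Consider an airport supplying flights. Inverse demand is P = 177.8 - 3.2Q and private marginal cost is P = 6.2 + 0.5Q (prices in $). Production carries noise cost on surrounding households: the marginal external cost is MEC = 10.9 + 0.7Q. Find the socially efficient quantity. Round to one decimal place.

Q* = 36.5

Social marginal cost = private MC + MEC = 17.1 + 1.2Q.
Set SMC = demand: 17.1 + 1.2Q = 177.8 - 3.2Q → Q* = 36.5227.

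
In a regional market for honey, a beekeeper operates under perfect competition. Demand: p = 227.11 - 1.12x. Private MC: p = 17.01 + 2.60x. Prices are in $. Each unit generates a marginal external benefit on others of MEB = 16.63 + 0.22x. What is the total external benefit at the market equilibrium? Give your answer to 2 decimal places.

$1290.12

Market equilibrium (private): 17.01 + 2.60x = 227.11 - 1.12x → x_m = 56.4785.
Total external benefit = ∫₀^{x_m} (16.63 + 0.22x) dx = 16.63×56.4785 + ½×0.22×56.4785² = 1290.1178.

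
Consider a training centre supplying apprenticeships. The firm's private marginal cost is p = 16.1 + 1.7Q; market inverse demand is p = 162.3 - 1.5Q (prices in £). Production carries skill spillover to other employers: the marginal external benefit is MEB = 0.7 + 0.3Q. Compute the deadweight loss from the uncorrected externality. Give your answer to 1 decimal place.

Market equilibrium (private): 16.1 + 1.7Q = 162.3 - 1.5Q → Q_m = 45.6875.
Social marginal cost = private MC − MEB = 15.4 + 1.4Q.
Set SMC = demand: 15.4 + 1.4Q = 162.3 - 1.5Q → Q* = 50.6552.
The loss is the area between SMC and demand from Q* to Q_m; with linear curves that's a triangle of height MEB(Q_m).
DWL = ½ × 4.9677 × 14.4063 = 35.7831.

DWL = £35.8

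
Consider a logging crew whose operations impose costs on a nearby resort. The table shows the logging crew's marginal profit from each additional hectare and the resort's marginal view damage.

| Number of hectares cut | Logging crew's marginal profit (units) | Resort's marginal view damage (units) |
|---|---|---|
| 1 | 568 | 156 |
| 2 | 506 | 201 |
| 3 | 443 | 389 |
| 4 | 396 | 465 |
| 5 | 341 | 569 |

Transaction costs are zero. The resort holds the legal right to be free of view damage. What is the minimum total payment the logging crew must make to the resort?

746

Efficient level: marginal profit ≥ marginal view damage through level 3, so k* = 3.
With the resort holding the right, the logging crew must at least compensate total damage at k*: 156 + 201 + 389 = 746.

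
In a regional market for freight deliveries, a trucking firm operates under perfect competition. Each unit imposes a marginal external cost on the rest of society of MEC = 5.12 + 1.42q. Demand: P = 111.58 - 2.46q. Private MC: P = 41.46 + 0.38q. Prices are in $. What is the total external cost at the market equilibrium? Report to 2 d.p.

Market equilibrium (private): 41.46 + 0.38q = 111.58 - 2.46q → q_m = 24.6901.
Total external cost = ∫₀^{q_m} (5.12 + 1.42q) dq = 5.12×24.6901 + ½×1.42×24.6901² = 559.2300.

$559.23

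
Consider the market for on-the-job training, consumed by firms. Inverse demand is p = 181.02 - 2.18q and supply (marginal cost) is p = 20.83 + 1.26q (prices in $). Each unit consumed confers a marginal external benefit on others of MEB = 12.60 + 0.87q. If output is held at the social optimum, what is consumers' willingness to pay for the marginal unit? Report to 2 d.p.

Social marginal benefit = demand + MEB = 193.62 - 1.31q.
Set SMB = MC: 193.62 - 1.31q = 20.83 + 1.26q → q* = 67.2335.
Consumer price on the demand curve at q*: 181.02 − 2.18×67.2335 = 34.4510.

P = $34.45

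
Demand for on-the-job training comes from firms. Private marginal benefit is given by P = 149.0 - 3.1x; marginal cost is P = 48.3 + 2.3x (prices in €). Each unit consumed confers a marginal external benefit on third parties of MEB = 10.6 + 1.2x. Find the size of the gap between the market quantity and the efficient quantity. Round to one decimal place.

7.9 units

Market equilibrium (private): 48.3 + 2.3x = 149.0 - 3.1x → x_m = 18.6481.
Social marginal benefit = demand + MEB = 159.6 - 1.9x.
Set SMB = MC: 159.6 - 1.9x = 48.3 + 2.3x → x* = 26.5000.
Gap = |18.6481 − 26.5000| = 7.8519.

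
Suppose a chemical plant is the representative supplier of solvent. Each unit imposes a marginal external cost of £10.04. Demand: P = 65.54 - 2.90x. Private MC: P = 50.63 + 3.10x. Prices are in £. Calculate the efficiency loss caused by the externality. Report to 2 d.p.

Market equilibrium (private): 50.63 + 3.10x = 65.54 - 2.90x → x_m = 2.4850.
Social marginal cost = private MC + MEC = 60.67 + 3.10x.
Set SMC = demand: 60.67 + 3.10x = 65.54 - 2.90x → x* = 0.8117.
The welfare-loss triangle has base |x_m − x*| and height MEC(x_m) (the vertical gap between SMC and demand is zero at x* and MEC at x_m).
DWL = ½ × 1.6733 × 10.0400 = 8.4000.

DWL = £8.40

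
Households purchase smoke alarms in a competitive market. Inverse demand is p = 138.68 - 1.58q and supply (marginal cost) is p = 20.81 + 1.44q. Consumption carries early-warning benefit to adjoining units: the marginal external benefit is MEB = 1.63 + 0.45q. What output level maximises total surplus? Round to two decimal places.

q* = 46.50

Social marginal benefit = demand + MEB = 140.31 - 1.13q.
Set SMB = MC: 140.31 - 1.13q = 20.81 + 1.44q → q* = 46.4981.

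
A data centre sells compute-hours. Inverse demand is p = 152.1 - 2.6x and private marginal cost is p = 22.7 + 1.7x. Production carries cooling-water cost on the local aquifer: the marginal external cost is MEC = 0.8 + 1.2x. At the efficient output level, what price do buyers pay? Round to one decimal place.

Social marginal cost = private MC + MEC = 23.5 + 2.9x.
Set SMC = demand: 23.5 + 2.9x = 152.1 - 2.6x → x* = 23.3818.
Consumer price on the demand curve at x*: 152.1 − 2.6×23.3818 = 91.3073.

P = 91.3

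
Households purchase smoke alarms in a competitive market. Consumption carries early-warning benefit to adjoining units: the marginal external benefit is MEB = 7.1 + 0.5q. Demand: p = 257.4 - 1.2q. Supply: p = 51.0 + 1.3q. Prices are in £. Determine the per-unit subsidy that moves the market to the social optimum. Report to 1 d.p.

Social marginal benefit = demand + MEB = 264.5 - 0.7q.
Set SMB = MC: 264.5 - 0.7q = 51.0 + 1.3q → q* = 106.7500.
The Pigouvian subsidy equals MEB at q*: 7.1 + 0.5×106.7500 = 60.4750.

subsidy = £60.5 per unit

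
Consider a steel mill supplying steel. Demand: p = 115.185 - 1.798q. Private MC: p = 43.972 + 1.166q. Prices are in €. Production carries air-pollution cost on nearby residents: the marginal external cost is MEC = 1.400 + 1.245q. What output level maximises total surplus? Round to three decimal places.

q* = 16.587

Social marginal cost = private MC + MEC = 45.372 + 2.411q.
Set SMC = demand: 45.372 + 2.411q = 115.185 - 1.798q → q* = 16.5866.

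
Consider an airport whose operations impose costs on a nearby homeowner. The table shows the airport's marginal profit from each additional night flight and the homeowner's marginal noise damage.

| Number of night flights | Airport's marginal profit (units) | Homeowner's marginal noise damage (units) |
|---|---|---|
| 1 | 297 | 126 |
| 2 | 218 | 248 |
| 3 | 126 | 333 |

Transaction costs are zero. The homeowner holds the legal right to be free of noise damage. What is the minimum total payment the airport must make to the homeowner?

Efficient level: marginal profit ≥ marginal noise damage through level 1, so k* = 1.
With the homeowner holding the right, the airport must at least compensate total damage at k*: 126 = 126.

126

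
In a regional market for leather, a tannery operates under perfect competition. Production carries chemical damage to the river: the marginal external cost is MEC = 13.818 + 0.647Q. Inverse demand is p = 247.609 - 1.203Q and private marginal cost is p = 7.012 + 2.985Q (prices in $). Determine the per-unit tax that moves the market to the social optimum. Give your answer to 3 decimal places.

tax = $44.165 per unit

Social marginal cost = private MC + MEC = 20.830 + 3.632Q.
Set SMC = demand: 20.830 + 3.632Q = 247.609 - 1.203Q → Q* = 46.9036.
The Pigouvian tax equals MEC at Q*: 13.818 + 0.647×46.9036 = 44.1646.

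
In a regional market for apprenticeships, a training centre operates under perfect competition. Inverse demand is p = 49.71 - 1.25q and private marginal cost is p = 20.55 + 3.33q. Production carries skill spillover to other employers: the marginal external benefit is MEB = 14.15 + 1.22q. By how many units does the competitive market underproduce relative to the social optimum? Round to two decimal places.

6.52 units

Market equilibrium (private): 20.55 + 3.33q = 49.71 - 1.25q → q_m = 6.3668.
Social marginal cost = private MC − MEB = 6.40 + 2.11q.
Set SMC = demand: 6.40 + 2.11q = 49.71 - 1.25q → q* = 12.8899.
Gap = |6.3668 − 12.8899| = 6.5231.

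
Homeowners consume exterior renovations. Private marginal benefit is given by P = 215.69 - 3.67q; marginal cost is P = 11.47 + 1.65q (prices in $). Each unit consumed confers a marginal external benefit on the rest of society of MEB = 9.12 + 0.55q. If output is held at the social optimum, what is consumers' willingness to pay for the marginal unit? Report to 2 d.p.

Social marginal benefit = demand + MEB = 224.81 - 3.12q.
Set SMB = MC: 224.81 - 3.12q = 11.47 + 1.65q → q* = 44.7254.
Consumer price on the demand curve at q*: 215.69 − 3.67×44.7254 = 51.5478.

P = $51.55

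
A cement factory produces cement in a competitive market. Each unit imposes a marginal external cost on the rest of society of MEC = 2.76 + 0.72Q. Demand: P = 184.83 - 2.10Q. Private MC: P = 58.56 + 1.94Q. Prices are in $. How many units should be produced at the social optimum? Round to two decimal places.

Social marginal cost = private MC + MEC = 61.32 + 2.66Q.
Set SMC = demand: 61.32 + 2.66Q = 184.83 - 2.10Q → Q* = 25.9475.

Q* = 25.95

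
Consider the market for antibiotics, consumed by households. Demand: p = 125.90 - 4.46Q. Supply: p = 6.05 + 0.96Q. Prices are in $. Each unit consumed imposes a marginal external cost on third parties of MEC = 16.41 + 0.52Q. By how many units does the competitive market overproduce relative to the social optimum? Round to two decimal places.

4.70 units

Market equilibrium (private): 6.05 + 0.96Q = 125.90 - 4.46Q → Q_m = 22.1125.
Social marginal benefit = demand − MEC = 109.49 - 4.98Q.
Set SMB = MC: 109.49 - 4.98Q = 6.05 + 0.96Q → Q* = 17.4141.
Gap = |22.1125 − 17.4141| = 4.6984.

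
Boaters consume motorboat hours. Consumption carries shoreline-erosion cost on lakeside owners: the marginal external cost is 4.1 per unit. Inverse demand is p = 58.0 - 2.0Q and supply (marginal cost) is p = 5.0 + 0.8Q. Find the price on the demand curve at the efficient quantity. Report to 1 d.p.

P = 23.1

Social marginal benefit = demand − MEC = 53.9 - 2.0Q.
Set SMB = MC: 53.9 - 2.0Q = 5.0 + 0.8Q → Q* = 17.4643.
Consumer price on the demand curve at Q*: 58.0 − 2.0×17.4643 = 23.0714.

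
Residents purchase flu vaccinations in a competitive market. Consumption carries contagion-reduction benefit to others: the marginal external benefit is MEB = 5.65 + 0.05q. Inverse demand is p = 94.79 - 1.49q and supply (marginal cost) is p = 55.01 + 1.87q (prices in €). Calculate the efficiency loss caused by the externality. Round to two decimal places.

DWL = €5.89

Market equilibrium (private): 55.01 + 1.87q = 94.79 - 1.49q → q_m = 11.8393.
Social marginal benefit = demand + MEB = 100.44 - 1.44q.
Set SMB = MC: 100.44 - 1.44q = 55.01 + 1.87q → q* = 13.7251.
The welfare-loss triangle has base |q_m − q*| and height MEB(q_m) (the vertical gap between SMB and MC is zero at q* and MEB at q_m).
DWL = ½ × 1.8858 × 6.2420 = 5.8856.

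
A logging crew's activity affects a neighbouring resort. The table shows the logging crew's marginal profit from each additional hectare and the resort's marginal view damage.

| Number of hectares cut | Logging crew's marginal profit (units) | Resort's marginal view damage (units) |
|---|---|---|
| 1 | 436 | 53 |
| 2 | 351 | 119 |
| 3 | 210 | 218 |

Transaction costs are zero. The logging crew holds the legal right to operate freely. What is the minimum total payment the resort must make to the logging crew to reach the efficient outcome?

Left alone the logging crew would choose level 3 (marginal profit stays positive).
Efficient level: k* = 2 (marginal profit ≥ marginal view damage through 2).
The resort must at least cover the logging crew's forgone profit from cutting 3→2: 210 = 210.

210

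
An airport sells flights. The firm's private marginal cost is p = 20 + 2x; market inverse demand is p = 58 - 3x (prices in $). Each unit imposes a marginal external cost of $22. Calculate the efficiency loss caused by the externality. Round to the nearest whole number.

DWL = $48

Market equilibrium (private): 20 + 2x = 58 - 3x → x_m = 7.6000.
Social marginal cost = private MC + MEC = 42 + 2x.
Set SMC = demand: 42 + 2x = 58 - 3x → x* = 3.2000.
The loss is the area between SMC and demand from x* to x_m; with linear curves that's a triangle of height MEC(x_m).
DWL = ½ × 4.4000 × 22.0000 = 48.4000.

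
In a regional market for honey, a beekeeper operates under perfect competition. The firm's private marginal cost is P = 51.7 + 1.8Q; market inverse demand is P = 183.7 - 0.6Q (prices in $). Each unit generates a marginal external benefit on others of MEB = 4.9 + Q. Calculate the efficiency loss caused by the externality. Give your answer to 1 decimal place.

Market equilibrium (private): 51.7 + 1.8Q = 183.7 - 0.6Q → Q_m = 55.0000.
Social marginal cost = private MC − MEB = 46.8 + 0.8Q.
Set SMC = demand: 46.8 + 0.8Q = 183.7 - 0.6Q → Q* = 97.7857.
The welfare-loss triangle has base |Q_m − Q*| and height MEB(Q_m) (the vertical gap between SMC and demand is zero at Q* and MEB at Q_m).
DWL = ½ × 42.7857 × 59.9000 = 1281.4317.

DWL = $1281.4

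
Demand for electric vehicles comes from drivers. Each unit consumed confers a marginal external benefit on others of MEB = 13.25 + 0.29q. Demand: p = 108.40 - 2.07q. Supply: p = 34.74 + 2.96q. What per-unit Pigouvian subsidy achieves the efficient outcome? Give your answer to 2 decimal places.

subsidy = 18.57 per unit

Social marginal benefit = demand + MEB = 121.65 - 1.78q.
Set SMB = MC: 121.65 - 1.78q = 34.74 + 2.96q → q* = 18.3354.
The Pigouvian subsidy equals MEB at q*: 13.25 + 0.29×18.3354 = 18.5673.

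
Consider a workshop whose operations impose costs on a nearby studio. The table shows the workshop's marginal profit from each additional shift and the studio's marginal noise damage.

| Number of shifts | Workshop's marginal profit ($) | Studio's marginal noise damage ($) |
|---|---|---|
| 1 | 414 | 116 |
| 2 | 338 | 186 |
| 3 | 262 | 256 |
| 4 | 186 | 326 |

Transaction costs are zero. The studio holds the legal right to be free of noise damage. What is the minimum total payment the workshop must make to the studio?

Efficient level: marginal profit ≥ marginal noise damage through level 3, so k* = 3.
With the studio holding the right, the workshop must at least compensate total damage at k*: 116 + 186 + 256 = 558.

$558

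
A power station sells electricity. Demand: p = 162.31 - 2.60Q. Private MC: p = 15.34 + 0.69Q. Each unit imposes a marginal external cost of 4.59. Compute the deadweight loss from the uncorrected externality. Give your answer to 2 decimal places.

Market equilibrium (private): 15.34 + 0.69Q = 162.31 - 2.60Q → Q_m = 44.6717.
Social marginal cost = private MC + MEC = 19.93 + 0.69Q.
Set SMC = demand: 19.93 + 0.69Q = 162.31 - 2.60Q → Q* = 43.2766.
Between Q* and Q_m the wedge SMC − demand runs linearly from 0 to MEC(Q_m), so the loss is a triangle.
DWL = ½ × 1.3951 × 4.5900 = 3.2018.

DWL = 3.20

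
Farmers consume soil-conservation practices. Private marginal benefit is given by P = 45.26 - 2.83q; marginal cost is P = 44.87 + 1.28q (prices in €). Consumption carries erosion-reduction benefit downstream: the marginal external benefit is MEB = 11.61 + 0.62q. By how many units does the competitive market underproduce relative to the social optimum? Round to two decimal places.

Market equilibrium (private): 44.87 + 1.28q = 45.26 - 2.83q → q_m = 0.0949.
Social marginal benefit = demand + MEB = 56.87 - 2.21q.
Set SMB = MC: 56.87 - 2.21q = 44.87 + 1.28q → q* = 3.4384.
Gap = |0.0949 − 3.4384| = 3.3435.

3.34 units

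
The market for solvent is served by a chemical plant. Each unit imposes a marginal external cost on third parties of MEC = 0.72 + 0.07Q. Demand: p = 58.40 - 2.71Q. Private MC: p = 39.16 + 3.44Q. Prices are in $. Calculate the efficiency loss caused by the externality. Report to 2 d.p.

Market equilibrium (private): 39.16 + 3.44Q = 58.40 - 2.71Q → Q_m = 3.1285.
Social marginal cost = private MC + MEC = 39.88 + 3.51Q.
Set SMC = demand: 39.88 + 3.51Q = 58.40 - 2.71Q → Q* = 2.9775.
Height of the DWL triangle at Q_m is SMC(Q_m) − demand(Q_m) = MEC(Q_m) = 0.9390.
DWL = ½ × 0.1510 × 0.9390 = 0.0709.

DWL = $0.07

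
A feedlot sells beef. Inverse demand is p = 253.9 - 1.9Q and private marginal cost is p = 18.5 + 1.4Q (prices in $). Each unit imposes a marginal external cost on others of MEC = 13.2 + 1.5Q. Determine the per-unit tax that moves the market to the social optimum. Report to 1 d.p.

tax = $82.6 per unit

Social marginal cost = private MC + MEC = 31.7 + 2.9Q.
Set SMC = demand: 31.7 + 2.9Q = 253.9 - 1.9Q → Q* = 46.2917.
The Pigouvian tax equals MEC at Q*: 13.2 + 1.5×46.2917 = 82.6376.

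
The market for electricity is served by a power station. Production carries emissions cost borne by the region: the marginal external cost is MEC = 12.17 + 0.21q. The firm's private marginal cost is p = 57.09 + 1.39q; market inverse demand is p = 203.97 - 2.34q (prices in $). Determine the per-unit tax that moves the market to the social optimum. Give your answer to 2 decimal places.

tax = $19.35 per unit

Social marginal cost = private MC + MEC = 69.26 + 1.60q.
Set SMC = demand: 69.26 + 1.60q = 203.97 - 2.34q → q* = 34.1904.
The Pigouvian tax equals MEC at q*: 12.17 + 0.21×34.1904 = 19.3500.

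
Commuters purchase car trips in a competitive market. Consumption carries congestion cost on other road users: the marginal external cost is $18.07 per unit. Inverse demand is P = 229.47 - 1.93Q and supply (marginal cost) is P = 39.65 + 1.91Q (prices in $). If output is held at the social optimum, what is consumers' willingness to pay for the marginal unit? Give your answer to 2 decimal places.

P = $143.15

Social marginal benefit = demand − MEC = 211.40 - 1.93Q.
Set SMB = MC: 211.40 - 1.93Q = 39.65 + 1.91Q → Q* = 44.7266.
Consumer price on the demand curve at Q*: 229.47 − 1.93×44.7266 = 143.1477.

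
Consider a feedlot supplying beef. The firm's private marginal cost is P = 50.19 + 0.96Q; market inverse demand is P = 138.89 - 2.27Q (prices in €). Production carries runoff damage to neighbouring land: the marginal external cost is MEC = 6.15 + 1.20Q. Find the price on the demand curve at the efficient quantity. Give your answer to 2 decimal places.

Social marginal cost = private MC + MEC = 56.34 + 2.16Q.
Set SMC = demand: 56.34 + 2.16Q = 138.89 - 2.27Q → Q* = 18.6343.
Consumer price on the demand curve at Q*: 138.89 − 2.27×18.6343 = 96.5901.

P = €96.59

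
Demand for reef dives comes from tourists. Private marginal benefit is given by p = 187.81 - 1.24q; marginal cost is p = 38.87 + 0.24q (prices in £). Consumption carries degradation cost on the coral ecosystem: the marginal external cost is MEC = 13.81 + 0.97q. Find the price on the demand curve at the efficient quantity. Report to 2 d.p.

Social marginal benefit = demand − MEC = 174.00 - 2.21q.
Set SMB = MC: 174.00 - 2.21q = 38.87 + 0.24q → q* = 55.1551.
Consumer price on the demand curve at q*: 187.81 − 1.24×55.1551 = 119.4177.

P = £119.42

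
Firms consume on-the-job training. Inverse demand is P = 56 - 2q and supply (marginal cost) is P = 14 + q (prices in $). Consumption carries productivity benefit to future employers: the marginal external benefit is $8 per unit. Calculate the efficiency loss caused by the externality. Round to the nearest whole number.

DWL = $11

Market equilibrium (private): 14 + q = 56 - 2q → q_m = 14.0000.
Social marginal benefit = demand + MEB = 64 - 2q.
Set SMB = MC: 64 - 2q = 14 + q → q* = 16.6667.
Between q* and q_m the wedge SMB − MC runs linearly from 0 to MEB(q_m), so the loss is a triangle.
DWL = ½ × 2.6667 × 8.0000 = 10.6668.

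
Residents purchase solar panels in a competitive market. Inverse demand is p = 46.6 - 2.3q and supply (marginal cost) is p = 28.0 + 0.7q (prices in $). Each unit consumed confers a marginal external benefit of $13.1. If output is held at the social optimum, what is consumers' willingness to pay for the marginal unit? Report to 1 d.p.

P = $22.3

Social marginal benefit = demand + MEB = 59.7 - 2.3q.
Set SMB = MC: 59.7 - 2.3q = 28.0 + 0.7q → q* = 10.5667.
Consumer price on the demand curve at q*: 46.6 − 2.3×10.5667 = 22.2966.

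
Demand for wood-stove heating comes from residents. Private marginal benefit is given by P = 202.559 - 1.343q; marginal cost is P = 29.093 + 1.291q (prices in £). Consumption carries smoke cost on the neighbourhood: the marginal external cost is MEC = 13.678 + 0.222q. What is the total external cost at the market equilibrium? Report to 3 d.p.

£1382.201

Market equilibrium (private): 29.093 + 1.291q = 202.559 - 1.343q → q_m = 65.8565.
Total external cost = ∫₀^{q_m} (13.678 + 0.222q) dq = 13.678×65.8565 + ½×0.222×65.8565² = 1382.2009.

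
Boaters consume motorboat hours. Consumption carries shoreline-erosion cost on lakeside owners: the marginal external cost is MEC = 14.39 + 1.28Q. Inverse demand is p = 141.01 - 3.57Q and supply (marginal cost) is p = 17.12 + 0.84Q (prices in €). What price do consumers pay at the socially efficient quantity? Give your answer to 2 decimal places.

P = €72.31

Social marginal benefit = demand − MEC = 126.62 - 4.85Q.
Set SMB = MC: 126.62 - 4.85Q = 17.12 + 0.84Q → Q* = 19.2443.
Consumer price on the demand curve at Q*: 141.01 − 3.57×19.2443 = 72.3078.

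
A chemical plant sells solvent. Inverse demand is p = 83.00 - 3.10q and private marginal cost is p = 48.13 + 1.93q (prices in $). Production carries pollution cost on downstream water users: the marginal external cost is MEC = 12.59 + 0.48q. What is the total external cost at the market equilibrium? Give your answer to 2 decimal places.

Market equilibrium (private): 48.13 + 1.93q = 83.00 - 3.10q → q_m = 6.9324.
Total external cost = ∫₀^{q_m} (12.59 + 0.48q) dq = 12.59×6.9324 + ½×0.48×6.9324² = 98.8129.

$98.81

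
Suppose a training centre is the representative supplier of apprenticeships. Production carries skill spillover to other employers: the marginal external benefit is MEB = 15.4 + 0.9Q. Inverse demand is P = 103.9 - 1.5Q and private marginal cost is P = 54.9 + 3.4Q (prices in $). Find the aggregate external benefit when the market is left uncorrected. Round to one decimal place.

Market equilibrium (private): 54.9 + 3.4Q = 103.9 - 1.5Q → Q_m = 10.0000.
Total external benefit = ∫₀^{Q_m} (15.4 + 0.9Q) dQ = 15.4×10.0000 + ½×0.9×10.0000² = 199.0000.

$199.0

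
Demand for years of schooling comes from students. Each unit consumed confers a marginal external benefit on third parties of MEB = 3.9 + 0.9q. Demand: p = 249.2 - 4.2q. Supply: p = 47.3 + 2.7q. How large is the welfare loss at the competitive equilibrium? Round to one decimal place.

Market equilibrium (private): 47.3 + 2.7q = 249.2 - 4.2q → q_m = 29.2609.
Social marginal benefit = demand + MEB = 253.1 - 3.3q.
Set SMB = MC: 253.1 - 3.3q = 47.3 + 2.7q → q* = 34.3000.
The welfare-loss triangle has base |q_m − q*| and height MEB(q_m) (the vertical gap between SMB and MC is zero at q* and MEB at q_m).
DWL = ½ × 5.0391 × 30.2348 = 76.1781.

DWL = 76.2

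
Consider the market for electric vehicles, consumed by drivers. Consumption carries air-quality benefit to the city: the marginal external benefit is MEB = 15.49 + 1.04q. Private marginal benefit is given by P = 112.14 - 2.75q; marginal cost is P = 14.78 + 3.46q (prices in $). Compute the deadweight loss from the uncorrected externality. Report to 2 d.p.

DWL = $97.77

Market equilibrium (private): 14.78 + 3.46q = 112.14 - 2.75q → q_m = 15.6779.
Social marginal benefit = demand + MEB = 127.63 - 1.71q.
Set SMB = MC: 127.63 - 1.71q = 14.78 + 3.46q → q* = 21.8279.
Height of the DWL triangle at q_m is SMB(q_m) − MC(q_m) = MEB(q_m) = 31.7951.
DWL = ½ × 6.1500 × 31.7951 = 97.7699.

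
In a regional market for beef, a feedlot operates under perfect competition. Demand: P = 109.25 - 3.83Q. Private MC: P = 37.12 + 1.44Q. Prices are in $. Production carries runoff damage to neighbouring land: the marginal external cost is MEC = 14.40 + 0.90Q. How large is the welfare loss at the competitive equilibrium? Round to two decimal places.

Market equilibrium (private): 37.12 + 1.44Q = 109.25 - 3.83Q → Q_m = 13.6869.
Social marginal cost = private MC + MEC = 51.52 + 2.34Q.
Set SMC = demand: 51.52 + 2.34Q = 109.25 - 3.83Q → Q* = 9.3566.
The welfare-loss triangle has base |Q_m − Q*| and height MEC(Q_m) (the vertical gap between SMC and demand is zero at Q* and MEC at Q_m).
DWL = ½ × 4.3303 × 26.7182 = 57.8489.

DWL = $57.85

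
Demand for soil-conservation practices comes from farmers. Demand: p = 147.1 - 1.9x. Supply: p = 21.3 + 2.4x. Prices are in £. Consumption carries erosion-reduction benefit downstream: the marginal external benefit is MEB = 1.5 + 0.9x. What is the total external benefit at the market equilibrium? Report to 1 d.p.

Market equilibrium (private): 21.3 + 2.4x = 147.1 - 1.9x → x_m = 29.2558.
Total external benefit = ∫₀^{x_m} (1.5 + 0.9x) dx = 1.5×29.2558 + ½×0.9×29.2558² = 429.0395.

£429.0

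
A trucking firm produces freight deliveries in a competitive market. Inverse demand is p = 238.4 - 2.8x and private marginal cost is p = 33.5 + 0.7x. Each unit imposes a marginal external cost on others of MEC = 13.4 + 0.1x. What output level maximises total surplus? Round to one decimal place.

x* = 53.2

Social marginal cost = private MC + MEC = 46.9 + 0.8x.
Set SMC = demand: 46.9 + 0.8x = 238.4 - 2.8x → x* = 53.1944.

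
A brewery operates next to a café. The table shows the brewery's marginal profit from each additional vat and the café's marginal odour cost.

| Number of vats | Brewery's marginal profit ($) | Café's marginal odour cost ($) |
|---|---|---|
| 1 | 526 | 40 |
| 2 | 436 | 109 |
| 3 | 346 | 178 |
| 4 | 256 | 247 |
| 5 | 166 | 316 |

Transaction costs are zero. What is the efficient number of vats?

4

Bargaining reaches the level where marginal profit last exceeds marginal odour cost.
That holds through level 4 (256 ≥ 247) but not at 5 (166 < 316).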